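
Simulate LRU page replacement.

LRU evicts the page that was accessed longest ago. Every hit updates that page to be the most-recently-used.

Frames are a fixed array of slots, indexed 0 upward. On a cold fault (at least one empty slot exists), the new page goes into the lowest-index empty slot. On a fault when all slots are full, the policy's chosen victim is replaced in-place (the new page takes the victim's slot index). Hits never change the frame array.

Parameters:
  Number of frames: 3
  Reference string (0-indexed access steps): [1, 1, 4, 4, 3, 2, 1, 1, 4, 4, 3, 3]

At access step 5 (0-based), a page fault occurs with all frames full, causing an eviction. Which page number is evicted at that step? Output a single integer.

Answer: 1

Derivation:
Step 0: ref 1 -> FAULT, frames=[1,-,-]
Step 1: ref 1 -> HIT, frames=[1,-,-]
Step 2: ref 4 -> FAULT, frames=[1,4,-]
Step 3: ref 4 -> HIT, frames=[1,4,-]
Step 4: ref 3 -> FAULT, frames=[1,4,3]
Step 5: ref 2 -> FAULT, evict 1, frames=[2,4,3]
At step 5: evicted page 1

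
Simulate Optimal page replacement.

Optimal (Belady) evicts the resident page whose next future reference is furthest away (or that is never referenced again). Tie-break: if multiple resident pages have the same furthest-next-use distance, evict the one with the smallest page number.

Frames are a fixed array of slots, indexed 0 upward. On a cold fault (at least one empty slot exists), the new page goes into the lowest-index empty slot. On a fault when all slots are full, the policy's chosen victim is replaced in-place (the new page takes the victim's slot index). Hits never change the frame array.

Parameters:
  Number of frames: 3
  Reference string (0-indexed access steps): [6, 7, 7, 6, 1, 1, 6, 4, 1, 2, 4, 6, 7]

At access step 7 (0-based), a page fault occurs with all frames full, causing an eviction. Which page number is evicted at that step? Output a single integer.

Step 0: ref 6 -> FAULT, frames=[6,-,-]
Step 1: ref 7 -> FAULT, frames=[6,7,-]
Step 2: ref 7 -> HIT, frames=[6,7,-]
Step 3: ref 6 -> HIT, frames=[6,7,-]
Step 4: ref 1 -> FAULT, frames=[6,7,1]
Step 5: ref 1 -> HIT, frames=[6,7,1]
Step 6: ref 6 -> HIT, frames=[6,7,1]
Step 7: ref 4 -> FAULT, evict 7, frames=[6,4,1]
At step 7: evicted page 7

Answer: 7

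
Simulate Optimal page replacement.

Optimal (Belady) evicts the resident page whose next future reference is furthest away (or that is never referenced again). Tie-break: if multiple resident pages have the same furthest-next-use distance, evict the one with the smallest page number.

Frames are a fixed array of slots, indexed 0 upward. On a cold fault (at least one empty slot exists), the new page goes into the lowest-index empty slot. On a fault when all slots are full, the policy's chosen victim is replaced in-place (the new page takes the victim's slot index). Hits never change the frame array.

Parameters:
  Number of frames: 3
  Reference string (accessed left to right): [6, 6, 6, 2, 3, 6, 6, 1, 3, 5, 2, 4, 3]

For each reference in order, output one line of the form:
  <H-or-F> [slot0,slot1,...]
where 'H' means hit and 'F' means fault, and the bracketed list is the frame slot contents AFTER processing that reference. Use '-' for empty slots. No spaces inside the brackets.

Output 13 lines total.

F [6,-,-]
H [6,-,-]
H [6,-,-]
F [6,2,-]
F [6,2,3]
H [6,2,3]
H [6,2,3]
F [1,2,3]
H [1,2,3]
F [5,2,3]
H [5,2,3]
F [5,4,3]
H [5,4,3]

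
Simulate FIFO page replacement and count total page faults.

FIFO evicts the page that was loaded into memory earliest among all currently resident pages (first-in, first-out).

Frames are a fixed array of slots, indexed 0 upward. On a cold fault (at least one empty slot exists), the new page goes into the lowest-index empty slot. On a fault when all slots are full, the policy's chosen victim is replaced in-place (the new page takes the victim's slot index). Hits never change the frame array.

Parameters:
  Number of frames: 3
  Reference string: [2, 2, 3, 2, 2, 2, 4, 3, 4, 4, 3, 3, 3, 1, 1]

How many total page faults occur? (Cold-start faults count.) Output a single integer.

Step 0: ref 2 → FAULT, frames=[2,-,-]
Step 1: ref 2 → HIT, frames=[2,-,-]
Step 2: ref 3 → FAULT, frames=[2,3,-]
Step 3: ref 2 → HIT, frames=[2,3,-]
Step 4: ref 2 → HIT, frames=[2,3,-]
Step 5: ref 2 → HIT, frames=[2,3,-]
Step 6: ref 4 → FAULT, frames=[2,3,4]
Step 7: ref 3 → HIT, frames=[2,3,4]
Step 8: ref 4 → HIT, frames=[2,3,4]
Step 9: ref 4 → HIT, frames=[2,3,4]
Step 10: ref 3 → HIT, frames=[2,3,4]
Step 11: ref 3 → HIT, frames=[2,3,4]
Step 12: ref 3 → HIT, frames=[2,3,4]
Step 13: ref 1 → FAULT (evict 2), frames=[1,3,4]
Step 14: ref 1 → HIT, frames=[1,3,4]
Total faults: 4

Answer: 4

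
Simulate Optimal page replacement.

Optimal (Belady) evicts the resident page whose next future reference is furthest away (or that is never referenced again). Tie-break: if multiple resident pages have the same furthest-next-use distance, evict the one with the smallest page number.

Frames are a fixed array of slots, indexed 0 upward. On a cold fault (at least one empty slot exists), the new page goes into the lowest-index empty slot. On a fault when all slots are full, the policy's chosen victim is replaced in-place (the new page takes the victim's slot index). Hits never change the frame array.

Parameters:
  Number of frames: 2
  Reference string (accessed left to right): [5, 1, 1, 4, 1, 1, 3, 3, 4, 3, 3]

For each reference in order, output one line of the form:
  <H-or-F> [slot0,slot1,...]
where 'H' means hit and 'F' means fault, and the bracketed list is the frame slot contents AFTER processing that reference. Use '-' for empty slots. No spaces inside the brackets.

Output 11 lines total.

F [5,-]
F [5,1]
H [5,1]
F [4,1]
H [4,1]
H [4,1]
F [4,3]
H [4,3]
H [4,3]
H [4,3]
H [4,3]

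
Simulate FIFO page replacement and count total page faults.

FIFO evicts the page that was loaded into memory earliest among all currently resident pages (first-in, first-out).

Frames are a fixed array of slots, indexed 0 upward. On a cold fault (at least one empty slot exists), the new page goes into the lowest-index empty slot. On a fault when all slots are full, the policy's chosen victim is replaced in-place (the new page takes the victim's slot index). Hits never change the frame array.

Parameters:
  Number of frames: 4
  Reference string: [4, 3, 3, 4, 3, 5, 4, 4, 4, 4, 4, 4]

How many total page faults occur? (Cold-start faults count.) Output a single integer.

Step 0: ref 4 → FAULT, frames=[4,-,-,-]
Step 1: ref 3 → FAULT, frames=[4,3,-,-]
Step 2: ref 3 → HIT, frames=[4,3,-,-]
Step 3: ref 4 → HIT, frames=[4,3,-,-]
Step 4: ref 3 → HIT, frames=[4,3,-,-]
Step 5: ref 5 → FAULT, frames=[4,3,5,-]
Step 6: ref 4 → HIT, frames=[4,3,5,-]
Step 7: ref 4 → HIT, frames=[4,3,5,-]
Step 8: ref 4 → HIT, frames=[4,3,5,-]
Step 9: ref 4 → HIT, frames=[4,3,5,-]
Step 10: ref 4 → HIT, frames=[4,3,5,-]
Step 11: ref 4 → HIT, frames=[4,3,5,-]
Total faults: 3

Answer: 3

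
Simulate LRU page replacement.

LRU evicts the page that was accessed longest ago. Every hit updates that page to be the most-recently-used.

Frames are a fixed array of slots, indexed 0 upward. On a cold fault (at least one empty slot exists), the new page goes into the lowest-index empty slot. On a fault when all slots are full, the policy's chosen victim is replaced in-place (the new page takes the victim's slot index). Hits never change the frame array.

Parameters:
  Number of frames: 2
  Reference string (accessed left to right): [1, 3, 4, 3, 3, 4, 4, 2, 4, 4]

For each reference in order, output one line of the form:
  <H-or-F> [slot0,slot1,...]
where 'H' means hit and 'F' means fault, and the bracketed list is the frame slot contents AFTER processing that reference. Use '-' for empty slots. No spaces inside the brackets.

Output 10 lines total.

F [1,-]
F [1,3]
F [4,3]
H [4,3]
H [4,3]
H [4,3]
H [4,3]
F [4,2]
H [4,2]
H [4,2]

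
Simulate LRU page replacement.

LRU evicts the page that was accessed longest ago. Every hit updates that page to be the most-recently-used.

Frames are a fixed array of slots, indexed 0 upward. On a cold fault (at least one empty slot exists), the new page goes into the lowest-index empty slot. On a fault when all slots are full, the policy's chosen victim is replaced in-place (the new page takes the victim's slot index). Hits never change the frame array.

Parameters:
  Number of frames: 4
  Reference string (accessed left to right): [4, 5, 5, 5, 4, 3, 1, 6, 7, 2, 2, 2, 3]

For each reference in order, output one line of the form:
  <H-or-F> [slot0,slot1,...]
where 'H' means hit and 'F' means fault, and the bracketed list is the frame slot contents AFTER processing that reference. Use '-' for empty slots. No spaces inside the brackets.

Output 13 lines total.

F [4,-,-,-]
F [4,5,-,-]
H [4,5,-,-]
H [4,5,-,-]
H [4,5,-,-]
F [4,5,3,-]
F [4,5,3,1]
F [4,6,3,1]
F [7,6,3,1]
F [7,6,2,1]
H [7,6,2,1]
H [7,6,2,1]
F [7,6,2,3]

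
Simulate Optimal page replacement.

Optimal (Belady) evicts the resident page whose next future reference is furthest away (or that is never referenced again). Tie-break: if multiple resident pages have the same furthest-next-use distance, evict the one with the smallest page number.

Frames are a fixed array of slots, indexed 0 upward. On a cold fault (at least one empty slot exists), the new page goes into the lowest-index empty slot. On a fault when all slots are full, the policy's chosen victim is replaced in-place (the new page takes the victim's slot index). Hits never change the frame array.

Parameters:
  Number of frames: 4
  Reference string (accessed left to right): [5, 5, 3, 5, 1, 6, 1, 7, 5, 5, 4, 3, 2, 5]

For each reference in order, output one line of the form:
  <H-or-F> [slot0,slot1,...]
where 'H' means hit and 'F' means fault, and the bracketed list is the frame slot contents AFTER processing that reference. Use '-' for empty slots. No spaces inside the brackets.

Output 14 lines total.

F [5,-,-,-]
H [5,-,-,-]
F [5,3,-,-]
H [5,3,-,-]
F [5,3,1,-]
F [5,3,1,6]
H [5,3,1,6]
F [5,3,7,6]
H [5,3,7,6]
H [5,3,7,6]
F [5,3,7,4]
H [5,3,7,4]
F [5,2,7,4]
H [5,2,7,4]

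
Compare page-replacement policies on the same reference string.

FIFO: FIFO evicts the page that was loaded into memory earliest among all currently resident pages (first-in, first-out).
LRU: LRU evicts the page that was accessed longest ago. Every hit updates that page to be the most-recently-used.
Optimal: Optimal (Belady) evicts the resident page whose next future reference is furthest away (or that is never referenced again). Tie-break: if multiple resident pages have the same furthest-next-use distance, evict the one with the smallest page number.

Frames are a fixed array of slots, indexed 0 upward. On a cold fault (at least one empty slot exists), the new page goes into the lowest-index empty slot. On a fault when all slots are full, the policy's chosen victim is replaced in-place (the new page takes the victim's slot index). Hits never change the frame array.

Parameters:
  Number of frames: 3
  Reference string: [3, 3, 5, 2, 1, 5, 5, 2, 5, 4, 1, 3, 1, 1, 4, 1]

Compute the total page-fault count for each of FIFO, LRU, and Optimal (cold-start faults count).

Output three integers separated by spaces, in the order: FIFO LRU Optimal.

--- FIFO ---
  step 0: ref 3 -> FAULT, frames=[3,-,-] (faults so far: 1)
  step 1: ref 3 -> HIT, frames=[3,-,-] (faults so far: 1)
  step 2: ref 5 -> FAULT, frames=[3,5,-] (faults so far: 2)
  step 3: ref 2 -> FAULT, frames=[3,5,2] (faults so far: 3)
  step 4: ref 1 -> FAULT, evict 3, frames=[1,5,2] (faults so far: 4)
  step 5: ref 5 -> HIT, frames=[1,5,2] (faults so far: 4)
  step 6: ref 5 -> HIT, frames=[1,5,2] (faults so far: 4)
  step 7: ref 2 -> HIT, frames=[1,5,2] (faults so far: 4)
  step 8: ref 5 -> HIT, frames=[1,5,2] (faults so far: 4)
  step 9: ref 4 -> FAULT, evict 5, frames=[1,4,2] (faults so far: 5)
  step 10: ref 1 -> HIT, frames=[1,4,2] (faults so far: 5)
  step 11: ref 3 -> FAULT, evict 2, frames=[1,4,3] (faults so far: 6)
  step 12: ref 1 -> HIT, frames=[1,4,3] (faults so far: 6)
  step 13: ref 1 -> HIT, frames=[1,4,3] (faults so far: 6)
  step 14: ref 4 -> HIT, frames=[1,4,3] (faults so far: 6)
  step 15: ref 1 -> HIT, frames=[1,4,3] (faults so far: 6)
  FIFO total faults: 6
--- LRU ---
  step 0: ref 3 -> FAULT, frames=[3,-,-] (faults so far: 1)
  step 1: ref 3 -> HIT, frames=[3,-,-] (faults so far: 1)
  step 2: ref 5 -> FAULT, frames=[3,5,-] (faults so far: 2)
  step 3: ref 2 -> FAULT, frames=[3,5,2] (faults so far: 3)
  step 4: ref 1 -> FAULT, evict 3, frames=[1,5,2] (faults so far: 4)
  step 5: ref 5 -> HIT, frames=[1,5,2] (faults so far: 4)
  step 6: ref 5 -> HIT, frames=[1,5,2] (faults so far: 4)
  step 7: ref 2 -> HIT, frames=[1,5,2] (faults so far: 4)
  step 8: ref 5 -> HIT, frames=[1,5,2] (faults so far: 4)
  step 9: ref 4 -> FAULT, evict 1, frames=[4,5,2] (faults so far: 5)
  step 10: ref 1 -> FAULT, evict 2, frames=[4,5,1] (faults so far: 6)
  step 11: ref 3 -> FAULT, evict 5, frames=[4,3,1] (faults so far: 7)
  step 12: ref 1 -> HIT, frames=[4,3,1] (faults so far: 7)
  step 13: ref 1 -> HIT, frames=[4,3,1] (faults so far: 7)
  step 14: ref 4 -> HIT, frames=[4,3,1] (faults so far: 7)
  step 15: ref 1 -> HIT, frames=[4,3,1] (faults so far: 7)
  LRU total faults: 7
--- Optimal ---
  step 0: ref 3 -> FAULT, frames=[3,-,-] (faults so far: 1)
  step 1: ref 3 -> HIT, frames=[3,-,-] (faults so far: 1)
  step 2: ref 5 -> FAULT, frames=[3,5,-] (faults so far: 2)
  step 3: ref 2 -> FAULT, frames=[3,5,2] (faults so far: 3)
  step 4: ref 1 -> FAULT, evict 3, frames=[1,5,2] (faults so far: 4)
  step 5: ref 5 -> HIT, frames=[1,5,2] (faults so far: 4)
  step 6: ref 5 -> HIT, frames=[1,5,2] (faults so far: 4)
  step 7: ref 2 -> HIT, frames=[1,5,2] (faults so far: 4)
  step 8: ref 5 -> HIT, frames=[1,5,2] (faults so far: 4)
  step 9: ref 4 -> FAULT, evict 2, frames=[1,5,4] (faults so far: 5)
  step 10: ref 1 -> HIT, frames=[1,5,4] (faults so far: 5)
  step 11: ref 3 -> FAULT, evict 5, frames=[1,3,4] (faults so far: 6)
  step 12: ref 1 -> HIT, frames=[1,3,4] (faults so far: 6)
  step 13: ref 1 -> HIT, frames=[1,3,4] (faults so far: 6)
  step 14: ref 4 -> HIT, frames=[1,3,4] (faults so far: 6)
  step 15: ref 1 -> HIT, frames=[1,3,4] (faults so far: 6)
  Optimal total faults: 6

Answer: 6 7 6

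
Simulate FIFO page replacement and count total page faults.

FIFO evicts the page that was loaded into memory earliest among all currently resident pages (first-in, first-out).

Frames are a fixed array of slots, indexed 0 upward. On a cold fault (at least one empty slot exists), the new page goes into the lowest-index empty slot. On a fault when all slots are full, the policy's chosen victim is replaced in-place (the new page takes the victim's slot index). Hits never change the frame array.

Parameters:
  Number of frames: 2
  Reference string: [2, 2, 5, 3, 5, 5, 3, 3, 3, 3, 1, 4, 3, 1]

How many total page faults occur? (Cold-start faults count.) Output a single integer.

Answer: 7

Derivation:
Step 0: ref 2 → FAULT, frames=[2,-]
Step 1: ref 2 → HIT, frames=[2,-]
Step 2: ref 5 → FAULT, frames=[2,5]
Step 3: ref 3 → FAULT (evict 2), frames=[3,5]
Step 4: ref 5 → HIT, frames=[3,5]
Step 5: ref 5 → HIT, frames=[3,5]
Step 6: ref 3 → HIT, frames=[3,5]
Step 7: ref 3 → HIT, frames=[3,5]
Step 8: ref 3 → HIT, frames=[3,5]
Step 9: ref 3 → HIT, frames=[3,5]
Step 10: ref 1 → FAULT (evict 5), frames=[3,1]
Step 11: ref 4 → FAULT (evict 3), frames=[4,1]
Step 12: ref 3 → FAULT (evict 1), frames=[4,3]
Step 13: ref 1 → FAULT (evict 4), frames=[1,3]
Total faults: 7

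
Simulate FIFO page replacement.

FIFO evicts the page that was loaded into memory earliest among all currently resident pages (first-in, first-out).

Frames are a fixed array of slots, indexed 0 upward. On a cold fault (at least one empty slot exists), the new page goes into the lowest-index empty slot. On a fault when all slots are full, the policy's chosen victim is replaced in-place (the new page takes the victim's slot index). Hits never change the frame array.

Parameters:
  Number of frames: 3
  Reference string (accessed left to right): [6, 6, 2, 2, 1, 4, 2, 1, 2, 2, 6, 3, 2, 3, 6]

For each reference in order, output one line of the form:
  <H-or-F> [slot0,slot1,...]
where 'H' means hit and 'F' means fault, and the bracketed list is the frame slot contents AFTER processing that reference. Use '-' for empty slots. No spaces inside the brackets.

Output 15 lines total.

F [6,-,-]
H [6,-,-]
F [6,2,-]
H [6,2,-]
F [6,2,1]
F [4,2,1]
H [4,2,1]
H [4,2,1]
H [4,2,1]
H [4,2,1]
F [4,6,1]
F [4,6,3]
F [2,6,3]
H [2,6,3]
H [2,6,3]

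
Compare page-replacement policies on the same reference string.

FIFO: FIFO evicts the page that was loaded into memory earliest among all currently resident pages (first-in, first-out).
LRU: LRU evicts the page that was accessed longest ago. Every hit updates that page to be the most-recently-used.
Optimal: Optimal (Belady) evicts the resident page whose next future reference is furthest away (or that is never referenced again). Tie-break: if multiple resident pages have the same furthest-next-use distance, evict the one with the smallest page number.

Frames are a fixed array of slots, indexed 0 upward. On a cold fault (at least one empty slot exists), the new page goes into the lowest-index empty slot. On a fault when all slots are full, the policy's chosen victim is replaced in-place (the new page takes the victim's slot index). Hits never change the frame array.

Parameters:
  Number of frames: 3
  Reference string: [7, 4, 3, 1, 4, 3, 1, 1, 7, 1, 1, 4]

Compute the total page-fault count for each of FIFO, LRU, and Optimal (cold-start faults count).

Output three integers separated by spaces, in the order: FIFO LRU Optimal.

Answer: 6 6 5

Derivation:
--- FIFO ---
  step 0: ref 7 -> FAULT, frames=[7,-,-] (faults so far: 1)
  step 1: ref 4 -> FAULT, frames=[7,4,-] (faults so far: 2)
  step 2: ref 3 -> FAULT, frames=[7,4,3] (faults so far: 3)
  step 3: ref 1 -> FAULT, evict 7, frames=[1,4,3] (faults so far: 4)
  step 4: ref 4 -> HIT, frames=[1,4,3] (faults so far: 4)
  step 5: ref 3 -> HIT, frames=[1,4,3] (faults so far: 4)
  step 6: ref 1 -> HIT, frames=[1,4,3] (faults so far: 4)
  step 7: ref 1 -> HIT, frames=[1,4,3] (faults so far: 4)
  step 8: ref 7 -> FAULT, evict 4, frames=[1,7,3] (faults so far: 5)
  step 9: ref 1 -> HIT, frames=[1,7,3] (faults so far: 5)
  step 10: ref 1 -> HIT, frames=[1,7,3] (faults so far: 5)
  step 11: ref 4 -> FAULT, evict 3, frames=[1,7,4] (faults so far: 6)
  FIFO total faults: 6
--- LRU ---
  step 0: ref 7 -> FAULT, frames=[7,-,-] (faults so far: 1)
  step 1: ref 4 -> FAULT, frames=[7,4,-] (faults so far: 2)
  step 2: ref 3 -> FAULT, frames=[7,4,3] (faults so far: 3)
  step 3: ref 1 -> FAULT, evict 7, frames=[1,4,3] (faults so far: 4)
  step 4: ref 4 -> HIT, frames=[1,4,3] (faults so far: 4)
  step 5: ref 3 -> HIT, frames=[1,4,3] (faults so far: 4)
  step 6: ref 1 -> HIT, frames=[1,4,3] (faults so far: 4)
  step 7: ref 1 -> HIT, frames=[1,4,3] (faults so far: 4)
  step 8: ref 7 -> FAULT, evict 4, frames=[1,7,3] (faults so far: 5)
  step 9: ref 1 -> HIT, frames=[1,7,3] (faults so far: 5)
  step 10: ref 1 -> HIT, frames=[1,7,3] (faults so far: 5)
  step 11: ref 4 -> FAULT, evict 3, frames=[1,7,4] (faults so far: 6)
  LRU total faults: 6
--- Optimal ---
  step 0: ref 7 -> FAULT, frames=[7,-,-] (faults so far: 1)
  step 1: ref 4 -> FAULT, frames=[7,4,-] (faults so far: 2)
  step 2: ref 3 -> FAULT, frames=[7,4,3] (faults so far: 3)
  step 3: ref 1 -> FAULT, evict 7, frames=[1,4,3] (faults so far: 4)
  step 4: ref 4 -> HIT, frames=[1,4,3] (faults so far: 4)
  step 5: ref 3 -> HIT, frames=[1,4,3] (faults so far: 4)
  step 6: ref 1 -> HIT, frames=[1,4,3] (faults so far: 4)
  step 7: ref 1 -> HIT, frames=[1,4,3] (faults so far: 4)
  step 8: ref 7 -> FAULT, evict 3, frames=[1,4,7] (faults so far: 5)
  step 9: ref 1 -> HIT, frames=[1,4,7] (faults so far: 5)
  step 10: ref 1 -> HIT, frames=[1,4,7] (faults so far: 5)
  step 11: ref 4 -> HIT, frames=[1,4,7] (faults so far: 5)
  Optimal total faults: 5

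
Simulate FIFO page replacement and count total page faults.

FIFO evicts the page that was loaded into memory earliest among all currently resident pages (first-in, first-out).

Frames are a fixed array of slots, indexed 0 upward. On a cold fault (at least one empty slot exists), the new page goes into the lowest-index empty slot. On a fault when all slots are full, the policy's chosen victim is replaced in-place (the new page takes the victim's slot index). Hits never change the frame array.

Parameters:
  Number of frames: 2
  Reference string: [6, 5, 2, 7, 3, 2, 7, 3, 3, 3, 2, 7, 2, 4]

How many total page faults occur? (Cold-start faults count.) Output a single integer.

Step 0: ref 6 → FAULT, frames=[6,-]
Step 1: ref 5 → FAULT, frames=[6,5]
Step 2: ref 2 → FAULT (evict 6), frames=[2,5]
Step 3: ref 7 → FAULT (evict 5), frames=[2,7]
Step 4: ref 3 → FAULT (evict 2), frames=[3,7]
Step 5: ref 2 → FAULT (evict 7), frames=[3,2]
Step 6: ref 7 → FAULT (evict 3), frames=[7,2]
Step 7: ref 3 → FAULT (evict 2), frames=[7,3]
Step 8: ref 3 → HIT, frames=[7,3]
Step 9: ref 3 → HIT, frames=[7,3]
Step 10: ref 2 → FAULT (evict 7), frames=[2,3]
Step 11: ref 7 → FAULT (evict 3), frames=[2,7]
Step 12: ref 2 → HIT, frames=[2,7]
Step 13: ref 4 → FAULT (evict 2), frames=[4,7]
Total faults: 11

Answer: 11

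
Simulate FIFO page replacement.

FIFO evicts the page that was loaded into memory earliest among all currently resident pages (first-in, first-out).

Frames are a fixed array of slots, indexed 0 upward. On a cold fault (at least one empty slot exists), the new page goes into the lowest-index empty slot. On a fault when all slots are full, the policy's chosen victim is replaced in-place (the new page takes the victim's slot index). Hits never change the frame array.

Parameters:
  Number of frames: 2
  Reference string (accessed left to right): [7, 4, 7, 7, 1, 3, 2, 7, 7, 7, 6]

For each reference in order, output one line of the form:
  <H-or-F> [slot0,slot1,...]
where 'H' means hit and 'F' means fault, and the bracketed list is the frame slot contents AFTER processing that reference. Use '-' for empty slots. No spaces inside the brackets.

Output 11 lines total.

F [7,-]
F [7,4]
H [7,4]
H [7,4]
F [1,4]
F [1,3]
F [2,3]
F [2,7]
H [2,7]
H [2,7]
F [6,7]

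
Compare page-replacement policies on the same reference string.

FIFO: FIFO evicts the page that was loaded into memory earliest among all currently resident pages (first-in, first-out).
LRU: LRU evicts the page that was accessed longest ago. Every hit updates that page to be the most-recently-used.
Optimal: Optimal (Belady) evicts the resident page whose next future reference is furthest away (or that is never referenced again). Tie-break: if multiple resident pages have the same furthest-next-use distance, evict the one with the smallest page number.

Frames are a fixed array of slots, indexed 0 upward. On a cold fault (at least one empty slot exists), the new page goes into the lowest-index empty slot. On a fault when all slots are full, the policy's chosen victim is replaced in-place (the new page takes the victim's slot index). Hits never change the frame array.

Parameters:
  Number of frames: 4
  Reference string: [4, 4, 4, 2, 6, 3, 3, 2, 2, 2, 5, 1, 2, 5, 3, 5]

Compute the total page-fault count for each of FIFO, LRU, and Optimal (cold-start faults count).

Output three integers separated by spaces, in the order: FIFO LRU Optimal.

--- FIFO ---
  step 0: ref 4 -> FAULT, frames=[4,-,-,-] (faults so far: 1)
  step 1: ref 4 -> HIT, frames=[4,-,-,-] (faults so far: 1)
  step 2: ref 4 -> HIT, frames=[4,-,-,-] (faults so far: 1)
  step 3: ref 2 -> FAULT, frames=[4,2,-,-] (faults so far: 2)
  step 4: ref 6 -> FAULT, frames=[4,2,6,-] (faults so far: 3)
  step 5: ref 3 -> FAULT, frames=[4,2,6,3] (faults so far: 4)
  step 6: ref 3 -> HIT, frames=[4,2,6,3] (faults so far: 4)
  step 7: ref 2 -> HIT, frames=[4,2,6,3] (faults so far: 4)
  step 8: ref 2 -> HIT, frames=[4,2,6,3] (faults so far: 4)
  step 9: ref 2 -> HIT, frames=[4,2,6,3] (faults so far: 4)
  step 10: ref 5 -> FAULT, evict 4, frames=[5,2,6,3] (faults so far: 5)
  step 11: ref 1 -> FAULT, evict 2, frames=[5,1,6,3] (faults so far: 6)
  step 12: ref 2 -> FAULT, evict 6, frames=[5,1,2,3] (faults so far: 7)
  step 13: ref 5 -> HIT, frames=[5,1,2,3] (faults so far: 7)
  step 14: ref 3 -> HIT, frames=[5,1,2,3] (faults so far: 7)
  step 15: ref 5 -> HIT, frames=[5,1,2,3] (faults so far: 7)
  FIFO total faults: 7
--- LRU ---
  step 0: ref 4 -> FAULT, frames=[4,-,-,-] (faults so far: 1)
  step 1: ref 4 -> HIT, frames=[4,-,-,-] (faults so far: 1)
  step 2: ref 4 -> HIT, frames=[4,-,-,-] (faults so far: 1)
  step 3: ref 2 -> FAULT, frames=[4,2,-,-] (faults so far: 2)
  step 4: ref 6 -> FAULT, frames=[4,2,6,-] (faults so far: 3)
  step 5: ref 3 -> FAULT, frames=[4,2,6,3] (faults so far: 4)
  step 6: ref 3 -> HIT, frames=[4,2,6,3] (faults so far: 4)
  step 7: ref 2 -> HIT, frames=[4,2,6,3] (faults so far: 4)
  step 8: ref 2 -> HIT, frames=[4,2,6,3] (faults so far: 4)
  step 9: ref 2 -> HIT, frames=[4,2,6,3] (faults so far: 4)
  step 10: ref 5 -> FAULT, evict 4, frames=[5,2,6,3] (faults so far: 5)
  step 11: ref 1 -> FAULT, evict 6, frames=[5,2,1,3] (faults so far: 6)
  step 12: ref 2 -> HIT, frames=[5,2,1,3] (faults so far: 6)
  step 13: ref 5 -> HIT, frames=[5,2,1,3] (faults so far: 6)
  step 14: ref 3 -> HIT, frames=[5,2,1,3] (faults so far: 6)
  step 15: ref 5 -> HIT, frames=[5,2,1,3] (faults so far: 6)
  LRU total faults: 6
--- Optimal ---
  step 0: ref 4 -> FAULT, frames=[4,-,-,-] (faults so far: 1)
  step 1: ref 4 -> HIT, frames=[4,-,-,-] (faults so far: 1)
  step 2: ref 4 -> HIT, frames=[4,-,-,-] (faults so far: 1)
  step 3: ref 2 -> FAULT, frames=[4,2,-,-] (faults so far: 2)
  step 4: ref 6 -> FAULT, frames=[4,2,6,-] (faults so far: 3)
  step 5: ref 3 -> FAULT, frames=[4,2,6,3] (faults so far: 4)
  step 6: ref 3 -> HIT, frames=[4,2,6,3] (faults so far: 4)
  step 7: ref 2 -> HIT, frames=[4,2,6,3] (faults so far: 4)
  step 8: ref 2 -> HIT, frames=[4,2,6,3] (faults so far: 4)
  step 9: ref 2 -> HIT, frames=[4,2,6,3] (faults so far: 4)
  step 10: ref 5 -> FAULT, evict 4, frames=[5,2,6,3] (faults so far: 5)
  step 11: ref 1 -> FAULT, evict 6, frames=[5,2,1,3] (faults so far: 6)
  step 12: ref 2 -> HIT, frames=[5,2,1,3] (faults so far: 6)
  step 13: ref 5 -> HIT, frames=[5,2,1,3] (faults so far: 6)
  step 14: ref 3 -> HIT, frames=[5,2,1,3] (faults so far: 6)
  step 15: ref 5 -> HIT, frames=[5,2,1,3] (faults so far: 6)
  Optimal total faults: 6

Answer: 7 6 6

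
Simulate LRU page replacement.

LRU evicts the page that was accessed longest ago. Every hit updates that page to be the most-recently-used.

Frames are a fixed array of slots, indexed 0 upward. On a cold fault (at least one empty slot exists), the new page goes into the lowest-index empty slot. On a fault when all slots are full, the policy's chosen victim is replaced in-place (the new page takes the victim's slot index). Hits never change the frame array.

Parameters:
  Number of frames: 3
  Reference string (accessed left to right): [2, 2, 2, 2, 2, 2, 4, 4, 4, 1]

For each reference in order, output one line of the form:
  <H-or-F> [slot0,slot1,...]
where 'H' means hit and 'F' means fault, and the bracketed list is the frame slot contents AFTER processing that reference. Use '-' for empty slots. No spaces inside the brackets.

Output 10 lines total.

F [2,-,-]
H [2,-,-]
H [2,-,-]
H [2,-,-]
H [2,-,-]
H [2,-,-]
F [2,4,-]
H [2,4,-]
H [2,4,-]
F [2,4,1]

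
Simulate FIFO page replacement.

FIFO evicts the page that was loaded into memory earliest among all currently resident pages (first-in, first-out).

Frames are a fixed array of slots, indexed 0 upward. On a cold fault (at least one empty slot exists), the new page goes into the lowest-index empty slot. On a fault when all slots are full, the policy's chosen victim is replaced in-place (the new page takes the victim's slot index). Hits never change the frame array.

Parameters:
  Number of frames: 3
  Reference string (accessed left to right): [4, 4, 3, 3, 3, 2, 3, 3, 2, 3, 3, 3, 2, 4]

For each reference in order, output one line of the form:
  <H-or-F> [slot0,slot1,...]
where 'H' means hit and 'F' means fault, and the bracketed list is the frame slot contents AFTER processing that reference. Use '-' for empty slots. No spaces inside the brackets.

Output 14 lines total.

F [4,-,-]
H [4,-,-]
F [4,3,-]
H [4,3,-]
H [4,3,-]
F [4,3,2]
H [4,3,2]
H [4,3,2]
H [4,3,2]
H [4,3,2]
H [4,3,2]
H [4,3,2]
H [4,3,2]
H [4,3,2]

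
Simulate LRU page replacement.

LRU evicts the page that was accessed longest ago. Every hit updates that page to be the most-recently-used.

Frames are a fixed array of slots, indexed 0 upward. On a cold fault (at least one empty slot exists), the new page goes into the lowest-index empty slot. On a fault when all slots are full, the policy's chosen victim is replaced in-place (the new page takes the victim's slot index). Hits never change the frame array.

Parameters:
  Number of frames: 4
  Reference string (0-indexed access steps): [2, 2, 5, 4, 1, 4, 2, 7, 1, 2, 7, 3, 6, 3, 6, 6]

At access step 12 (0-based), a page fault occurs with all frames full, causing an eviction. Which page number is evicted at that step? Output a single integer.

Step 0: ref 2 -> FAULT, frames=[2,-,-,-]
Step 1: ref 2 -> HIT, frames=[2,-,-,-]
Step 2: ref 5 -> FAULT, frames=[2,5,-,-]
Step 3: ref 4 -> FAULT, frames=[2,5,4,-]
Step 4: ref 1 -> FAULT, frames=[2,5,4,1]
Step 5: ref 4 -> HIT, frames=[2,5,4,1]
Step 6: ref 2 -> HIT, frames=[2,5,4,1]
Step 7: ref 7 -> FAULT, evict 5, frames=[2,7,4,1]
Step 8: ref 1 -> HIT, frames=[2,7,4,1]
Step 9: ref 2 -> HIT, frames=[2,7,4,1]
Step 10: ref 7 -> HIT, frames=[2,7,4,1]
Step 11: ref 3 -> FAULT, evict 4, frames=[2,7,3,1]
Step 12: ref 6 -> FAULT, evict 1, frames=[2,7,3,6]
At step 12: evicted page 1

Answer: 1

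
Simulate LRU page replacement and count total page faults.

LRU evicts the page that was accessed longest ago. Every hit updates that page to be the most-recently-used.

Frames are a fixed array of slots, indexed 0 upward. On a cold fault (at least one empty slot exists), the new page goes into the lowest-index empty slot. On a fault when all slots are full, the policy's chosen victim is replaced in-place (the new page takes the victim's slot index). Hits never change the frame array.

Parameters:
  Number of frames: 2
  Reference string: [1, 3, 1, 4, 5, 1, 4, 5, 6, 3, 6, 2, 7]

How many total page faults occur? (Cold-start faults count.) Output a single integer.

Answer: 11

Derivation:
Step 0: ref 1 → FAULT, frames=[1,-]
Step 1: ref 3 → FAULT, frames=[1,3]
Step 2: ref 1 → HIT, frames=[1,3]
Step 3: ref 4 → FAULT (evict 3), frames=[1,4]
Step 4: ref 5 → FAULT (evict 1), frames=[5,4]
Step 5: ref 1 → FAULT (evict 4), frames=[5,1]
Step 6: ref 4 → FAULT (evict 5), frames=[4,1]
Step 7: ref 5 → FAULT (evict 1), frames=[4,5]
Step 8: ref 6 → FAULT (evict 4), frames=[6,5]
Step 9: ref 3 → FAULT (evict 5), frames=[6,3]
Step 10: ref 6 → HIT, frames=[6,3]
Step 11: ref 2 → FAULT (evict 3), frames=[6,2]
Step 12: ref 7 → FAULT (evict 6), frames=[7,2]
Total faults: 11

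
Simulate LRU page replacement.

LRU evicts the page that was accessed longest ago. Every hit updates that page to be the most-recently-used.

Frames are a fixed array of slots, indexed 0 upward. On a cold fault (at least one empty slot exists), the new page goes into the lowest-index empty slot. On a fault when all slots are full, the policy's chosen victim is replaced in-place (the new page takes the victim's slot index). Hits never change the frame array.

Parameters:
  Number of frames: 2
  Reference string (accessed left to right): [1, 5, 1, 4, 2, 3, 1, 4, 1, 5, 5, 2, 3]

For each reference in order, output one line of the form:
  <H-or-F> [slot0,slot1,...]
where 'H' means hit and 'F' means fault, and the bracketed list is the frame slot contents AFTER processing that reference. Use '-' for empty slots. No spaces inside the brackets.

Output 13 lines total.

F [1,-]
F [1,5]
H [1,5]
F [1,4]
F [2,4]
F [2,3]
F [1,3]
F [1,4]
H [1,4]
F [1,5]
H [1,5]
F [2,5]
F [2,3]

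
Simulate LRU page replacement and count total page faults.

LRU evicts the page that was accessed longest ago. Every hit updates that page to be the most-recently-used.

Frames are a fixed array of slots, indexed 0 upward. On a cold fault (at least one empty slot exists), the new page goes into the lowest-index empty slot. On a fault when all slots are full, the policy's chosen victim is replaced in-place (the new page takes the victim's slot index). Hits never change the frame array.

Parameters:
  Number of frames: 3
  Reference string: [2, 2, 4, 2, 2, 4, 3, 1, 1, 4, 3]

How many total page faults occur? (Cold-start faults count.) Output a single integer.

Step 0: ref 2 → FAULT, frames=[2,-,-]
Step 1: ref 2 → HIT, frames=[2,-,-]
Step 2: ref 4 → FAULT, frames=[2,4,-]
Step 3: ref 2 → HIT, frames=[2,4,-]
Step 4: ref 2 → HIT, frames=[2,4,-]
Step 5: ref 4 → HIT, frames=[2,4,-]
Step 6: ref 3 → FAULT, frames=[2,4,3]
Step 7: ref 1 → FAULT (evict 2), frames=[1,4,3]
Step 8: ref 1 → HIT, frames=[1,4,3]
Step 9: ref 4 → HIT, frames=[1,4,3]
Step 10: ref 3 → HIT, frames=[1,4,3]
Total faults: 4

Answer: 4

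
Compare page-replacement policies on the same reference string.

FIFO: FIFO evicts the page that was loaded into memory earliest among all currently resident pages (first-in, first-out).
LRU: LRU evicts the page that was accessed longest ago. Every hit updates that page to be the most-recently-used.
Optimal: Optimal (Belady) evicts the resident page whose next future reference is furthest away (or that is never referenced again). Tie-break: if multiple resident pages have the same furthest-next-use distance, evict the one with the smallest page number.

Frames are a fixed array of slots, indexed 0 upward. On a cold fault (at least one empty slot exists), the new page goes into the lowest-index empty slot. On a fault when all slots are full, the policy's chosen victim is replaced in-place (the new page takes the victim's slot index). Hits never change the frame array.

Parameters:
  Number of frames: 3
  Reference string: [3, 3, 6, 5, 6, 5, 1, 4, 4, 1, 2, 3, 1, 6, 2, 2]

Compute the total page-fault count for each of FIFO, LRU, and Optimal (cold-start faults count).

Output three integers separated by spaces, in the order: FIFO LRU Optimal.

Answer: 10 9 7

Derivation:
--- FIFO ---
  step 0: ref 3 -> FAULT, frames=[3,-,-] (faults so far: 1)
  step 1: ref 3 -> HIT, frames=[3,-,-] (faults so far: 1)
  step 2: ref 6 -> FAULT, frames=[3,6,-] (faults so far: 2)
  step 3: ref 5 -> FAULT, frames=[3,6,5] (faults so far: 3)
  step 4: ref 6 -> HIT, frames=[3,6,5] (faults so far: 3)
  step 5: ref 5 -> HIT, frames=[3,6,5] (faults so far: 3)
  step 6: ref 1 -> FAULT, evict 3, frames=[1,6,5] (faults so far: 4)
  step 7: ref 4 -> FAULT, evict 6, frames=[1,4,5] (faults so far: 5)
  step 8: ref 4 -> HIT, frames=[1,4,5] (faults so far: 5)
  step 9: ref 1 -> HIT, frames=[1,4,5] (faults so far: 5)
  step 10: ref 2 -> FAULT, evict 5, frames=[1,4,2] (faults so far: 6)
  step 11: ref 3 -> FAULT, evict 1, frames=[3,4,2] (faults so far: 7)
  step 12: ref 1 -> FAULT, evict 4, frames=[3,1,2] (faults so far: 8)
  step 13: ref 6 -> FAULT, evict 2, frames=[3,1,6] (faults so far: 9)
  step 14: ref 2 -> FAULT, evict 3, frames=[2,1,6] (faults so far: 10)
  step 15: ref 2 -> HIT, frames=[2,1,6] (faults so far: 10)
  FIFO total faults: 10
--- LRU ---
  step 0: ref 3 -> FAULT, frames=[3,-,-] (faults so far: 1)
  step 1: ref 3 -> HIT, frames=[3,-,-] (faults so far: 1)
  step 2: ref 6 -> FAULT, frames=[3,6,-] (faults so far: 2)
  step 3: ref 5 -> FAULT, frames=[3,6,5] (faults so far: 3)
  step 4: ref 6 -> HIT, frames=[3,6,5] (faults so far: 3)
  step 5: ref 5 -> HIT, frames=[3,6,5] (faults so far: 3)
  step 6: ref 1 -> FAULT, evict 3, frames=[1,6,5] (faults so far: 4)
  step 7: ref 4 -> FAULT, evict 6, frames=[1,4,5] (faults so far: 5)
  step 8: ref 4 -> HIT, frames=[1,4,5] (faults so far: 5)
  step 9: ref 1 -> HIT, frames=[1,4,5] (faults so far: 5)
  step 10: ref 2 -> FAULT, evict 5, frames=[1,4,2] (faults so far: 6)
  step 11: ref 3 -> FAULT, evict 4, frames=[1,3,2] (faults so far: 7)
  step 12: ref 1 -> HIT, frames=[1,3,2] (faults so far: 7)
  step 13: ref 6 -> FAULT, evict 2, frames=[1,3,6] (faults so far: 8)
  step 14: ref 2 -> FAULT, evict 3, frames=[1,2,6] (faults so far: 9)
  step 15: ref 2 -> HIT, frames=[1,2,6] (faults so far: 9)
  LRU total faults: 9
--- Optimal ---
  step 0: ref 3 -> FAULT, frames=[3,-,-] (faults so far: 1)
  step 1: ref 3 -> HIT, frames=[3,-,-] (faults so far: 1)
  step 2: ref 6 -> FAULT, frames=[3,6,-] (faults so far: 2)
  step 3: ref 5 -> FAULT, frames=[3,6,5] (faults so far: 3)
  step 4: ref 6 -> HIT, frames=[3,6,5] (faults so far: 3)
  step 5: ref 5 -> HIT, frames=[3,6,5] (faults so far: 3)
  step 6: ref 1 -> FAULT, evict 5, frames=[3,6,1] (faults so far: 4)
  step 7: ref 4 -> FAULT, evict 6, frames=[3,4,1] (faults so far: 5)
  step 8: ref 4 -> HIT, frames=[3,4,1] (faults so far: 5)
  step 9: ref 1 -> HIT, frames=[3,4,1] (faults so far: 5)
  step 10: ref 2 -> FAULT, evict 4, frames=[3,2,1] (faults so far: 6)
  step 11: ref 3 -> HIT, frames=[3,2,1] (faults so far: 6)
  step 12: ref 1 -> HIT, frames=[3,2,1] (faults so far: 6)
  step 13: ref 6 -> FAULT, evict 1, frames=[3,2,6] (faults so far: 7)
  step 14: ref 2 -> HIT, frames=[3,2,6] (faults so far: 7)
  step 15: ref 2 -> HIT, frames=[3,2,6] (faults so far: 7)
  Optimal total faults: 7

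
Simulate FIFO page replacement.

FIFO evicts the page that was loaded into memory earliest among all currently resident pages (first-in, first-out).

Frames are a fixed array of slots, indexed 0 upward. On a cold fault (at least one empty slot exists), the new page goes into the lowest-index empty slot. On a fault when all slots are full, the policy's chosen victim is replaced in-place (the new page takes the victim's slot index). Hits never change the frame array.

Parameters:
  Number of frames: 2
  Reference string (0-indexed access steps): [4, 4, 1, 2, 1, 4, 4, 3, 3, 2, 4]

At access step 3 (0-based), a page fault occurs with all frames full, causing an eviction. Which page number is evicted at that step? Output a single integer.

Answer: 4

Derivation:
Step 0: ref 4 -> FAULT, frames=[4,-]
Step 1: ref 4 -> HIT, frames=[4,-]
Step 2: ref 1 -> FAULT, frames=[4,1]
Step 3: ref 2 -> FAULT, evict 4, frames=[2,1]
At step 3: evicted page 4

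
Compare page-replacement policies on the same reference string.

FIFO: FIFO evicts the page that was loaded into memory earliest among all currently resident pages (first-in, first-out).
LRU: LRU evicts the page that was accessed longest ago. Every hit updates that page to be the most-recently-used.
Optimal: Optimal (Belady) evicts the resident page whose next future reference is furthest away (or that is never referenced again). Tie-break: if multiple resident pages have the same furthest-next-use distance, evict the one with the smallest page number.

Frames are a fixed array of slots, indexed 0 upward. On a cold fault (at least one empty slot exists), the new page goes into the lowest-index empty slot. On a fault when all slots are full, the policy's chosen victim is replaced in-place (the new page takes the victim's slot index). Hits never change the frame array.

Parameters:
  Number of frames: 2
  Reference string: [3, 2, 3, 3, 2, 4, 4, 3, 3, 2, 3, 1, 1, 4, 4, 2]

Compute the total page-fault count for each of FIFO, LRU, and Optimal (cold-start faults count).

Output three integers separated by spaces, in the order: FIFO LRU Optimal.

--- FIFO ---
  step 0: ref 3 -> FAULT, frames=[3,-] (faults so far: 1)
  step 1: ref 2 -> FAULT, frames=[3,2] (faults so far: 2)
  step 2: ref 3 -> HIT, frames=[3,2] (faults so far: 2)
  step 3: ref 3 -> HIT, frames=[3,2] (faults so far: 2)
  step 4: ref 2 -> HIT, frames=[3,2] (faults so far: 2)
  step 5: ref 4 -> FAULT, evict 3, frames=[4,2] (faults so far: 3)
  step 6: ref 4 -> HIT, frames=[4,2] (faults so far: 3)
  step 7: ref 3 -> FAULT, evict 2, frames=[4,3] (faults so far: 4)
  step 8: ref 3 -> HIT, frames=[4,3] (faults so far: 4)
  step 9: ref 2 -> FAULT, evict 4, frames=[2,3] (faults so far: 5)
  step 10: ref 3 -> HIT, frames=[2,3] (faults so far: 5)
  step 11: ref 1 -> FAULT, evict 3, frames=[2,1] (faults so far: 6)
  step 12: ref 1 -> HIT, frames=[2,1] (faults so far: 6)
  step 13: ref 4 -> FAULT, evict 2, frames=[4,1] (faults so far: 7)
  step 14: ref 4 -> HIT, frames=[4,1] (faults so far: 7)
  step 15: ref 2 -> FAULT, evict 1, frames=[4,2] (faults so far: 8)
  FIFO total faults: 8
--- LRU ---
  step 0: ref 3 -> FAULT, frames=[3,-] (faults so far: 1)
  step 1: ref 2 -> FAULT, frames=[3,2] (faults so far: 2)
  step 2: ref 3 -> HIT, frames=[3,2] (faults so far: 2)
  step 3: ref 3 -> HIT, frames=[3,2] (faults so far: 2)
  step 4: ref 2 -> HIT, frames=[3,2] (faults so far: 2)
  step 5: ref 4 -> FAULT, evict 3, frames=[4,2] (faults so far: 3)
  step 6: ref 4 -> HIT, frames=[4,2] (faults so far: 3)
  step 7: ref 3 -> FAULT, evict 2, frames=[4,3] (faults so far: 4)
  step 8: ref 3 -> HIT, frames=[4,3] (faults so far: 4)
  step 9: ref 2 -> FAULT, evict 4, frames=[2,3] (faults so far: 5)
  step 10: ref 3 -> HIT, frames=[2,3] (faults so far: 5)
  step 11: ref 1 -> FAULT, evict 2, frames=[1,3] (faults so far: 6)
  step 12: ref 1 -> HIT, frames=[1,3] (faults so far: 6)
  step 13: ref 4 -> FAULT, evict 3, frames=[1,4] (faults so far: 7)
  step 14: ref 4 -> HIT, frames=[1,4] (faults so far: 7)
  step 15: ref 2 -> FAULT, evict 1, frames=[2,4] (faults so far: 8)
  LRU total faults: 8
--- Optimal ---
  step 0: ref 3 -> FAULT, frames=[3,-] (faults so far: 1)
  step 1: ref 2 -> FAULT, frames=[3,2] (faults so far: 2)
  step 2: ref 3 -> HIT, frames=[3,2] (faults so far: 2)
  step 3: ref 3 -> HIT, frames=[3,2] (faults so far: 2)
  step 4: ref 2 -> HIT, frames=[3,2] (faults so far: 2)
  step 5: ref 4 -> FAULT, evict 2, frames=[3,4] (faults so far: 3)
  step 6: ref 4 -> HIT, frames=[3,4] (faults so far: 3)
  step 7: ref 3 -> HIT, frames=[3,4] (faults so far: 3)
  step 8: ref 3 -> HIT, frames=[3,4] (faults so far: 3)
  step 9: ref 2 -> FAULT, evict 4, frames=[3,2] (faults so far: 4)
  step 10: ref 3 -> HIT, frames=[3,2] (faults so far: 4)
  step 11: ref 1 -> FAULT, evict 3, frames=[1,2] (faults so far: 5)
  step 12: ref 1 -> HIT, frames=[1,2] (faults so far: 5)
  step 13: ref 4 -> FAULT, evict 1, frames=[4,2] (faults so far: 6)
  step 14: ref 4 -> HIT, frames=[4,2] (faults so far: 6)
  step 15: ref 2 -> HIT, frames=[4,2] (faults so far: 6)
  Optimal total faults: 6

Answer: 8 8 6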